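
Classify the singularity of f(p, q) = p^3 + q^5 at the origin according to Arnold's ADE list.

E_{8}

The Hessian of f at 0 has rank 0. Corank 2; j^3 = p^3 is a perfect cube, so E-series; the 5-jet and mu = 8 give E_8.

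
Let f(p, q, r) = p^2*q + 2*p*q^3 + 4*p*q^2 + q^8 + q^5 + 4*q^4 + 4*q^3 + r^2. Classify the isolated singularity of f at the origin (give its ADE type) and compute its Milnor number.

Type D_9, Milnor number mu = 9.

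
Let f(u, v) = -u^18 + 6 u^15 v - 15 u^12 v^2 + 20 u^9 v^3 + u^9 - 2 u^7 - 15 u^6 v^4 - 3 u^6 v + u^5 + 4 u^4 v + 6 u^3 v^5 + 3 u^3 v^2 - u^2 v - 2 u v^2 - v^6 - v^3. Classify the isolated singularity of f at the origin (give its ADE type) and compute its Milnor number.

The Hessian of f at 0 has rank 0. Corank 2; j^3 = -v*(u + v)^2 has shape L^2 M (L != M), so D-series; mu = 7 gives D_7.

Type D7, Milnor number mu = 7.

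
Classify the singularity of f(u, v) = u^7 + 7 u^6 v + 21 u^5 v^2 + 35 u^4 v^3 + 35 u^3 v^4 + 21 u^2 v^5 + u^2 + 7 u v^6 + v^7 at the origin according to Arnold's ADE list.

The Hessian of f at 0 has rank 1. Corank 1: A-series; mu = 6 gives A_6.

A6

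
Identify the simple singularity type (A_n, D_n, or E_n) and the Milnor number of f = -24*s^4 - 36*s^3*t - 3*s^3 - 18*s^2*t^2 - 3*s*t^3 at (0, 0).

The Hessian of f at 0 has rank 0. Corank 2; j^3 = -3*s^3 is a perfect cube, so E-series; the 4-jet and mu = 7 give E_7.

Type E_7, Milnor number mu = 7.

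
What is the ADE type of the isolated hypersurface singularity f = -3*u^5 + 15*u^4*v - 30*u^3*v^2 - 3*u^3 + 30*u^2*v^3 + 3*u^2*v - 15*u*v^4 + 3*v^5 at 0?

D6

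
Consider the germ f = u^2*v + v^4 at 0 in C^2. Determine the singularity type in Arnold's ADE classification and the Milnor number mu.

The Hessian of f at 0 is [[0, 0], [0, 0]] with rank 0, so corank 2. A Groebner basis of the Jacobian ideal J(f) in C{u,v} is {u^3, u^2/4 + v^3, u*v}; counting standard monomials gives mu = 5. Corank 2; j^3 = u^2*v has shape L^2 M (L != M), so D-series; mu = 5 gives D_5.

Type D5, Milnor number mu = 5.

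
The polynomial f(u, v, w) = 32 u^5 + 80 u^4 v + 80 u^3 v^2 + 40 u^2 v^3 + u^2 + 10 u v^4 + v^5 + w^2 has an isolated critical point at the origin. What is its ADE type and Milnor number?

Type A_4, Milnor number mu = 4.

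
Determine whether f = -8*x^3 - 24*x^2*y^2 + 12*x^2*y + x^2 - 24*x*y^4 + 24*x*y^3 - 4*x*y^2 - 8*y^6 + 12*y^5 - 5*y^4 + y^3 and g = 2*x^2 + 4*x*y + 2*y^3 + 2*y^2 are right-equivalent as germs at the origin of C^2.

Yes.

The Hessian of f at 0 has rank 1. Corank 1: A-series; mu = 2 gives A_2. The Hessian of g at 0 has rank 1. Corank 1: A-series; mu = 2 gives A_2. Both have type A_2, hence right-equivalent.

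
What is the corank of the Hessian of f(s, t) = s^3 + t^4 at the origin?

2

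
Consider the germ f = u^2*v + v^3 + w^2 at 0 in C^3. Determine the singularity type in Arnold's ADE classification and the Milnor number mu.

Type D4, Milnor number mu = 4.

The Hessian of f at 0 is [[0, 0, 0], [0, 0, 0], [0, 0, 2]] with rank 1, so corank 2. A Groebner basis of the Jacobian ideal J(f) in C{u,v,w} is {v^3, u^2 + 3*v^2, u*v, w}; counting standard monomials gives mu = 4. Corank 2; j^3 = v*(u^2 + v^2) splits into three distinct lines over C (the quadratic factor has nonzero discriminant), so D_4.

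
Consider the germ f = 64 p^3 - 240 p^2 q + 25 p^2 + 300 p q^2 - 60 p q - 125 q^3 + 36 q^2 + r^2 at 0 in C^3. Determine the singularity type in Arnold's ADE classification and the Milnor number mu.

Type A_{2}, Milnor number mu = 2.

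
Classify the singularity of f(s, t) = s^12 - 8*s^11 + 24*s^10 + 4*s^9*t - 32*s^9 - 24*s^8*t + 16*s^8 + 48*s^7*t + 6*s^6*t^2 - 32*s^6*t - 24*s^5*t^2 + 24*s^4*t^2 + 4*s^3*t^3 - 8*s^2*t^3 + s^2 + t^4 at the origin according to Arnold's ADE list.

A_{3}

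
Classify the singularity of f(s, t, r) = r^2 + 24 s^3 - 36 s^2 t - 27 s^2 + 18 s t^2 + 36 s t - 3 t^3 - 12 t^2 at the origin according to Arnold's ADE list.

A2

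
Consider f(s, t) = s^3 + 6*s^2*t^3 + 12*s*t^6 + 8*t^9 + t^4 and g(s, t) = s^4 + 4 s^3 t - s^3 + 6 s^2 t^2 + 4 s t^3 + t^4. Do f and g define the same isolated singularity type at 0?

Yes.

The Hessian of f at 0 has rank 0. Corank 2; j^3 = s^3 is a perfect cube, so E-series; the 4-jet and mu = 6 give E_6. The Hessian of g at 0 has rank 0. Corank 2; j^3 = -s^3 is a perfect cube, so E-series; the 4-jet and mu = 6 give E_6. Both have type E_6, hence right-equivalent.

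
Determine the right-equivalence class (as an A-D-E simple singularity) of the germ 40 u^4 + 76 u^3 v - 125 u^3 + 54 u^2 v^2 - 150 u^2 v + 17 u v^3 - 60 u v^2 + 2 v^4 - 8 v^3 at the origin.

E_7

The Hessian of f at 0 has rank 0. Corank 2; j^3 = -(5*u + 2*v)^3 is a perfect cube, so E-series; the 4-jet and mu = 7 give E_7.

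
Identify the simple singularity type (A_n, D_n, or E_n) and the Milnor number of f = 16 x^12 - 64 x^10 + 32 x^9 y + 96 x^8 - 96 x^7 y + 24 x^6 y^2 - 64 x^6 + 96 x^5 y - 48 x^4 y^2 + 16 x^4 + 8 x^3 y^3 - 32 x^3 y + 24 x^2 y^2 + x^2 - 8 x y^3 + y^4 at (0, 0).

Type A_3, Milnor number mu = 3.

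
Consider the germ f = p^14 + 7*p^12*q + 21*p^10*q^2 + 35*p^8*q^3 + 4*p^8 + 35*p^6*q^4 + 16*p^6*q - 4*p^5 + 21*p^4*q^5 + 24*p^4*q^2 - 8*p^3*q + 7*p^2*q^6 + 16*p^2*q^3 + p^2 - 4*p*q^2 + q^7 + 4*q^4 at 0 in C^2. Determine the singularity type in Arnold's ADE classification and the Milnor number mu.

Type A_{6}, Milnor number mu = 6.

The Hessian of f at 0 has rank 1. Corank 1: A-series; mu = 6 gives A_6.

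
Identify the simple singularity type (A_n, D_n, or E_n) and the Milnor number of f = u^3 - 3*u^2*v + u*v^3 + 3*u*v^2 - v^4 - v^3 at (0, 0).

The Hessian of f at 0 is [[0, 0], [0, 0]] with rank 0, so corank 2. A Groebner basis of the Jacobian ideal J(f) in C{u,v} is {u^3 - 3*u^2*v - 6*u^2 + 12*u*v - 6*v^2, 3*u^2 + u*v^2 - 6*u*v + 3*v^2, 3*u^2 - 6*u*v + v^3 + 3*v^2}; counting standard monomials gives mu = 7. Corank 2; j^3 = (u - v)^3 is a perfect cube, so E-series; the 4-jet and mu = 7 give E_7.

Type E_7, Milnor number mu = 7.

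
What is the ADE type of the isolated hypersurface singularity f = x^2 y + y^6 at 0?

D7

The Hessian of f at 0 has rank 0. Corank 2; j^3 = x^2*y has shape L^2 M (L != M), so D-series; mu = 7 gives D_7.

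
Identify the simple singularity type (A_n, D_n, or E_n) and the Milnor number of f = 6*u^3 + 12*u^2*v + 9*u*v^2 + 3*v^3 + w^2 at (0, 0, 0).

Type D4, Milnor number mu = 4.

The Hessian of f at 0 is [[0, 0, 0], [0, 0, 0], [0, 0, 2]] with rank 1, so corank 2. A Groebner basis of the Jacobian ideal J(f) in C{u,v,w} is {v^3, u^2 - 3*v^2/2, u*v + 3*v^2/2, w}; counting standard monomials gives mu = 4. Corank 2; j^3 = 3*(u + v)*(2*u^2 + 2*u*v + v^2) splits into three distinct lines over C (the quadratic factor has nonzero discriminant), so D_4.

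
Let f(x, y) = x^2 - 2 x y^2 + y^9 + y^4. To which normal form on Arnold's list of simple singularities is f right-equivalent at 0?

A_8

The Hessian of f at 0 has rank 1. Corank 1: A-series; mu = 8 gives A_8.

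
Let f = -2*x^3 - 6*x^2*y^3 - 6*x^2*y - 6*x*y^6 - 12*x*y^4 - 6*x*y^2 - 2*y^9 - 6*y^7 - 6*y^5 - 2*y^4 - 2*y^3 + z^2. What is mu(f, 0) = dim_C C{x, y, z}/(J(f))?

6

The Hessian of f at 0 is [[0, 0, 0], [0, 0, 0], [0, 0, 2]] with rank 1, so corank 2. A Groebner basis of the Jacobian ideal J(f) in C{x,y,z} is {y^3, x^2 + 2*x*y + y^2, z}; counting standard monomials gives mu = 6. Corank 2; j^3 = -2*(x + y)^3 is a perfect cube, so E-series; the 4-jet and mu = 6 give E_6.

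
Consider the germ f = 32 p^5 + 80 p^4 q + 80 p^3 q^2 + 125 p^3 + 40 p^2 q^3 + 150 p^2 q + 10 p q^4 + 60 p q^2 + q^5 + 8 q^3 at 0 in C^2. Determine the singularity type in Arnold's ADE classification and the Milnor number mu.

Type E_{8}, Milnor number mu = 8.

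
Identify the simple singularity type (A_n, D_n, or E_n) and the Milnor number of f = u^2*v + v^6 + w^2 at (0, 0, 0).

Type D7, Milnor number mu = 7.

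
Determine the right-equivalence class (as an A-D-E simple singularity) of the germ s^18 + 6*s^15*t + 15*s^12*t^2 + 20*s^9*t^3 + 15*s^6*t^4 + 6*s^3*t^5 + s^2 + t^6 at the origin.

A5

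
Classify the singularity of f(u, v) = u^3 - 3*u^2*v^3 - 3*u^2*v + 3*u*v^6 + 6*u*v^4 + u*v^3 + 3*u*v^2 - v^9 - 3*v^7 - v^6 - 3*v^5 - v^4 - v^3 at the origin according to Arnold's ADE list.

The Hessian of f at 0 has rank 0. Corank 2; j^3 = (u - v)^3 is a perfect cube, so E-series; the 4-jet and mu = 7 give E_7.

E7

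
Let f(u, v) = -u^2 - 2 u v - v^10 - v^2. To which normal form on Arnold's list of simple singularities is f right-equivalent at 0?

The Hessian of f at 0 is [[-2, -2], [-2, -2]] with rank 1, so corank 1. A Groebner basis of the Jacobian ideal J(f) in C{u,v} is {v^9, u + v}; counting standard monomials gives mu = 9. Corank 1: A-series; mu = 9 gives A_9.

A_{9}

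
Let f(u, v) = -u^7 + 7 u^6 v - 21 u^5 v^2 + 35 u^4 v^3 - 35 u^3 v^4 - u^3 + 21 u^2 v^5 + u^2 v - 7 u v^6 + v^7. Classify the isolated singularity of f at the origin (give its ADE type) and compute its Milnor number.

The Hessian of f at 0 has rank 0. Corank 2; j^3 = -u^2*(u - v) has shape L^2 M (L != M), so D-series; mu = 8 gives D_8.

Type D_{8}, Milnor number mu = 8.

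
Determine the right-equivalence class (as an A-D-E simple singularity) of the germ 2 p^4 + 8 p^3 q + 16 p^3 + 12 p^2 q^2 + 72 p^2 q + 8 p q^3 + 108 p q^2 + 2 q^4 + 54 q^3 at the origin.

The Hessian of f at 0 has rank 0. Corank 2; j^3 = 2*(2*p + 3*q)^3 is a perfect cube, so E-series; the 4-jet and mu = 6 give E_6.

E6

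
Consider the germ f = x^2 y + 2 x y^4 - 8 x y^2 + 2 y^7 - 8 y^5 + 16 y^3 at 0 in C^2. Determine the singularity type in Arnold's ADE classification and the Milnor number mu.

The Hessian of f at 0 is [[0, 0], [0, 0]] with rank 0, so corank 2. A Groebner basis of the Jacobian ideal J(f) in C{x,y} is {-x^2/6 + x*y^3 + 16*x*y/3 - 56*y^2/3, x*y + y^4 - 4*y^2, x^3 - 48*x*y^2 + 128*y^3, x^2*y - 8*x*y^2 + 16*y^3}; counting standard monomials gives mu = 8. Corank 2; j^3 = y*(x - 4*y)^2 has shape L^2 M (L != M), so D-series; mu = 8 gives D_8.

Type D_8, Milnor number mu = 8.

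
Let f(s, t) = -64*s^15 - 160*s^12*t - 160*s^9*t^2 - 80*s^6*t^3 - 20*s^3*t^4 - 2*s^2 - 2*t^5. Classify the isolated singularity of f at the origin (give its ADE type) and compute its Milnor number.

Type A4, Milnor number mu = 4.

The Hessian of f at 0 has rank 1. Corank 1: A-series; mu = 4 gives A_4.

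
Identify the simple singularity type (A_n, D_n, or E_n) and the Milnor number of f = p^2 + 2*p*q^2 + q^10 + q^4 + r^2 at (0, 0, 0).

Type A_{9}, Milnor number mu = 9.

The Hessian of f at 0 has rank 2. Corank 1: A-series; mu = 9 gives A_9.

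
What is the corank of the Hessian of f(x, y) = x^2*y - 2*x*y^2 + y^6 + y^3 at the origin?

2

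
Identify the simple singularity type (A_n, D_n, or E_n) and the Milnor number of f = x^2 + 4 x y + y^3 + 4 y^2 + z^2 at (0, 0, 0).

Type A2, Milnor number mu = 2.

The Hessian of f at 0 is [[2, 4, 0], [4, 8, 0], [0, 0, 2]] with rank 2, so corank 1. A Groebner basis of the Jacobian ideal J(f) in C{x,y,z} is {y^2, x + 2*y, z}; counting standard monomials gives mu = 2. Corank 1: A-series; mu = 2 gives A_2.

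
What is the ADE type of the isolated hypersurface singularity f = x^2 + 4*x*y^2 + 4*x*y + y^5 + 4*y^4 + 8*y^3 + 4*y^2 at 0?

The Hessian of f at 0 has rank 1. Corank 1: A-series; mu = 4 gives A_4.

A_4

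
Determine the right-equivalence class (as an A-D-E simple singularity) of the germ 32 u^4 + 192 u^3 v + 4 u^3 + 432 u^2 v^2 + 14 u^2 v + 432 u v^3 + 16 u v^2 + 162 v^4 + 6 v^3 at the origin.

D_{5}

The Hessian of f at 0 has rank 0. Corank 2; j^3 = 2*(u + v)^2*(2*u + 3*v) has shape L^2 M (L != M), so D-series; mu = 5 gives D_5.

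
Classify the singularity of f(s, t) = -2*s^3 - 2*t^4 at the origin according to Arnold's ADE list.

E6

The Hessian of f at 0 has rank 0. Corank 2; j^3 = -2*s^3 is a perfect cube, so E-series; the 4-jet and mu = 6 give E_6.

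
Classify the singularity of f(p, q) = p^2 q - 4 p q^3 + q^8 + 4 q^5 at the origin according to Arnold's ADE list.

The Hessian of f at 0 has rank 0. Corank 2; j^3 = p^2*q has shape L^2 M (L != M), so D-series; mu = 9 gives D_9.

D_{9}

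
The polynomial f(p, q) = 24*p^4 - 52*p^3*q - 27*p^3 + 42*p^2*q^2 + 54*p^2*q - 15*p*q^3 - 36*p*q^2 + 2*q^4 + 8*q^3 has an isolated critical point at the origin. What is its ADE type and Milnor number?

Type E7, Milnor number mu = 7.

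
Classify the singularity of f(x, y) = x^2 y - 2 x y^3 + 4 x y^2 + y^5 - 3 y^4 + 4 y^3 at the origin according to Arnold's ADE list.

D_5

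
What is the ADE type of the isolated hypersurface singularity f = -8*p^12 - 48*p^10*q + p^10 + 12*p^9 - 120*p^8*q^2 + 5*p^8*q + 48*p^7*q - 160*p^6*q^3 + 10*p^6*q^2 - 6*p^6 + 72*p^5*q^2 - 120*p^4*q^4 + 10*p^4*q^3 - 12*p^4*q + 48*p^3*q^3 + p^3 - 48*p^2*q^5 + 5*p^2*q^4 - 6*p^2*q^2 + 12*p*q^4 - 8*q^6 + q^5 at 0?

E_{8}

The Hessian of f at 0 is [[0, 0], [0, 0]] with rank 0, so corank 2. A Groebner basis of the Jacobian ideal J(f) in C{p,q} is {q^4, p^3, -p^2/4 + p*q^2}; counting standard monomials gives mu = 8. Corank 2; j^3 = p^3 is a perfect cube, so E-series; the 5-jet and mu = 8 give E_8.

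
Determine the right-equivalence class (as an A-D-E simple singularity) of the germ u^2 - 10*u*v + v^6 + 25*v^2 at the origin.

A_{5}

The Hessian of f at 0 has rank 1. Corank 1: A-series; mu = 5 gives A_5.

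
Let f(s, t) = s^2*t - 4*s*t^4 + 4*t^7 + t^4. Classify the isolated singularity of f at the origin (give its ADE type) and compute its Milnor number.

The Hessian of f at 0 has rank 0. Corank 2; j^3 = s^2*t has shape L^2 M (L != M), so D-series; mu = 5 gives D_5.

Type D_{5}, Milnor number mu = 5.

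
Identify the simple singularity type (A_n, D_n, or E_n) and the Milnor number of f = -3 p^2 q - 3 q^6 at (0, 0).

Type D7, Milnor number mu = 7.

The Hessian of f at 0 is [[0, 0], [0, 0]] with rank 0, so corank 2. A Groebner basis of the Jacobian ideal J(f) in C{p,q} is {p^2/6 + q^5, p^3, p*q}; counting standard monomials gives mu = 7. Corank 2; j^3 = -3*p^2*q has shape L^2 M (L != M), so D-series; mu = 7 gives D_7.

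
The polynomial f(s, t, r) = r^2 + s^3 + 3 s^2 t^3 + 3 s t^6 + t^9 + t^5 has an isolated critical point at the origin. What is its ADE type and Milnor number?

The Hessian of f at 0 is [[0, 0, 0], [0, 0, 0], [0, 0, 2]] with rank 1, so corank 2. A Groebner basis of the Jacobian ideal J(f) in C{s,t,r} is {s^2/2 + s*t^3, t^4, s^3, s^2*t, r}; counting standard monomials gives mu = 8. Corank 2; j^3 = s^3 is a perfect cube, so E-series; the 5-jet and mu = 8 give E_8.

Type E_{8}, Milnor number mu = 8.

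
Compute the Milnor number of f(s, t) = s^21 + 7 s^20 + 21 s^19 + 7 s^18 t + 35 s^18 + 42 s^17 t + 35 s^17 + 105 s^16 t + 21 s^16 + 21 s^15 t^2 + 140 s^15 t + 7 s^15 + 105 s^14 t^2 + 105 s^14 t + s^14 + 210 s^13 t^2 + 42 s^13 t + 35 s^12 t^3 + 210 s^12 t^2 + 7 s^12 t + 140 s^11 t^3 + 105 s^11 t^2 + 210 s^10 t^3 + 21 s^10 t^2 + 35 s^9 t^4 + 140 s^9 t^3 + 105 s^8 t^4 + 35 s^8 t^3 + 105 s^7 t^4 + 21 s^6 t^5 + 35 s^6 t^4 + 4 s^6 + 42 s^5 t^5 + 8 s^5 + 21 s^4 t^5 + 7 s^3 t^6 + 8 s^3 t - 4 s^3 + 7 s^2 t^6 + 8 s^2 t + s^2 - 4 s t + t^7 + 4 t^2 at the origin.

6

The Hessian of f at 0 has rank 1. Corank 1: A-series; mu = 6 gives A_6.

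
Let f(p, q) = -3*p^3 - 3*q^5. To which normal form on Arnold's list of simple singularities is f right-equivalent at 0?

The Hessian of f at 0 has rank 0. Corank 2; j^3 = -3*p^3 is a perfect cube, so E-series; the 5-jet and mu = 8 give E_8.

E_8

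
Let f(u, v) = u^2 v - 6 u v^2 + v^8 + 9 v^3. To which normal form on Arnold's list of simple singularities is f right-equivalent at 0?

The Hessian of f at 0 is [[0, 0], [0, 0]] with rank 0, so corank 2. A Groebner basis of the Jacobian ideal J(f) in C{u,v} is {u^2/8 + v^7 - 9*v^2/8, u^3 - 27*v^3, u*v - 3*v^2}; counting standard monomials gives mu = 9. Corank 2; j^3 = v*(u - 3*v)^2 has shape L^2 M (L != M), so D-series; mu = 9 gives D_9.

D_{9}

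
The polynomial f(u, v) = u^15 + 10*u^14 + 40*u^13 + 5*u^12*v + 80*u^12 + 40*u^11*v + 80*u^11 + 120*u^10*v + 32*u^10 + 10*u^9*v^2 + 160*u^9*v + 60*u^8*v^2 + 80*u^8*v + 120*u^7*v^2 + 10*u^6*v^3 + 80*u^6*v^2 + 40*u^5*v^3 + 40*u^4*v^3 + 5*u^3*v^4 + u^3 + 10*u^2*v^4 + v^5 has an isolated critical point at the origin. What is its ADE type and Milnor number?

The Hessian of f at 0 has rank 0. Corank 2; j^3 = u^3 is a perfect cube, so E-series; the 5-jet and mu = 8 give E_8.

Type E_8, Milnor number mu = 8.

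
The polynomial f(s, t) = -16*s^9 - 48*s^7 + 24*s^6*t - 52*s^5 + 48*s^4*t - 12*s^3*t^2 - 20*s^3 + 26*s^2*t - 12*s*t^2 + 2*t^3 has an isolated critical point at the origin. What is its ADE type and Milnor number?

The Hessian of f at 0 is [[0, 0], [0, 0]] with rank 0, so corank 2. A Groebner basis of the Jacobian ideal J(f) in C{s,t} is {t^3, s^2 - 3*t^2/11, s*t - 6*t^2/11}; counting standard monomials gives mu = 4. Corank 2; j^3 = -2*(2*s - t)*(5*s^2 - 4*s*t + t^2) splits into three distinct lines over C (the quadratic factor has nonzero discriminant), so D_4.

Type D_4, Milnor number mu = 4.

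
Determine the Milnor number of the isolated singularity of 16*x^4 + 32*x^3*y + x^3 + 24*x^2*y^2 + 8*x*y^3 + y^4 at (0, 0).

6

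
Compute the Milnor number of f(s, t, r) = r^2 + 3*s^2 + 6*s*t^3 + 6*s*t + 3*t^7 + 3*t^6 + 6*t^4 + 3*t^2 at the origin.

6

The Hessian of f at 0 has rank 2. Corank 1: A-series; mu = 6 gives A_6.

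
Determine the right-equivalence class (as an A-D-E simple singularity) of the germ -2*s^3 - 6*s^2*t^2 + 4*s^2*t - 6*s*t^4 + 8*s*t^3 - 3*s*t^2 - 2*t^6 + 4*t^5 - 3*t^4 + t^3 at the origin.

The Hessian of f at 0 has rank 0. Corank 2; j^3 = -(s - t)*(2*s^2 - 2*s*t + t^2) splits into three distinct lines over C (the quadratic factor has nonzero discriminant), so D_4.

D_{4}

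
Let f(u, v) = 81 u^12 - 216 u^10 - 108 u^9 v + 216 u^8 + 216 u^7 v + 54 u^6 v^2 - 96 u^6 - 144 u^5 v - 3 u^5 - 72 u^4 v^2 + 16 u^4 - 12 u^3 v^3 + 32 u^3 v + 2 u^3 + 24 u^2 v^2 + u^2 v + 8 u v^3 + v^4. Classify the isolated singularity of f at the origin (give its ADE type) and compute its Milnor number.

Type D_5, Milnor number mu = 5.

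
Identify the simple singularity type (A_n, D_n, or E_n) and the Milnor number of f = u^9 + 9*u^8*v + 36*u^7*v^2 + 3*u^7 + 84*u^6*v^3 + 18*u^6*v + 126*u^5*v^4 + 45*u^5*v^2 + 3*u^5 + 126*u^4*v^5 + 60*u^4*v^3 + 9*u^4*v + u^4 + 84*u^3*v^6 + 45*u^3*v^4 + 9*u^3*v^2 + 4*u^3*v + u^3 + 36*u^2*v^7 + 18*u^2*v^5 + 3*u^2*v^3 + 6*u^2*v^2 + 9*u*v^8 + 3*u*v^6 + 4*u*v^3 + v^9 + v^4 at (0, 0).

Type E_6, Milnor number mu = 6.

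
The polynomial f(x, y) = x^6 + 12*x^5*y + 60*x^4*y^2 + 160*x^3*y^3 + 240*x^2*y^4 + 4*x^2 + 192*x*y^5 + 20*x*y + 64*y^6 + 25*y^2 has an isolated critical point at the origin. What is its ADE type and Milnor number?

Type A_{5}, Milnor number mu = 5.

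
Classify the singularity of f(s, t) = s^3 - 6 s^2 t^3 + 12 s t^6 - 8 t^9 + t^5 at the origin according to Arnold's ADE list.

E8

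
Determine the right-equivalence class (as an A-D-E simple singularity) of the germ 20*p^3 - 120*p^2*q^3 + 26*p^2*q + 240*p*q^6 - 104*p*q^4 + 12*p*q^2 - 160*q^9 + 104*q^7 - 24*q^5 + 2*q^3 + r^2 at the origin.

D4

The Hessian of f at 0 has rank 1. Corank 2; j^3 = 2*(2*p + q)*(5*p^2 + 4*p*q + q^2) splits into three distinct lines over C (the quadratic factor has nonzero discriminant), so D_4.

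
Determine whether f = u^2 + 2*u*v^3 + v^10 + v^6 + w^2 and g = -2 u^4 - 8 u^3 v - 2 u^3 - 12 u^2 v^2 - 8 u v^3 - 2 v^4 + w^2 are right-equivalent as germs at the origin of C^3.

The Hessian of f at 0 has rank 2. Corank 1: A-series; mu = 9 gives A_9. The Hessian of g at 0 has rank 1. Corank 2; j^3 = -2*u^3 is a perfect cube, so E-series; the 4-jet and mu = 6 give E_6. f is A_9 but g is E_6, hence not right-equivalent.

No.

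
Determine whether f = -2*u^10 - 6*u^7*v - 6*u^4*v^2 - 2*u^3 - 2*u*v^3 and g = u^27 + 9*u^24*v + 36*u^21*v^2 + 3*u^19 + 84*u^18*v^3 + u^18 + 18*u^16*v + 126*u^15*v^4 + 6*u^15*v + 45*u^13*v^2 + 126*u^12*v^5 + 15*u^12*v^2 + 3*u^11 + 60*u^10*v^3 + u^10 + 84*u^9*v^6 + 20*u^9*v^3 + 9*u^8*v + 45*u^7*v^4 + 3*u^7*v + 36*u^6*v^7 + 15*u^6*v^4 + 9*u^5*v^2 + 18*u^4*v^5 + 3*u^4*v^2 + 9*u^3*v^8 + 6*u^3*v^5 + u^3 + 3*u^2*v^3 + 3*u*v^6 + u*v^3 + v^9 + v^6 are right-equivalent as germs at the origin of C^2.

The Hessian of f at 0 has rank 0. Corank 2; j^3 = -2*u^3 is a perfect cube, so E-series; the 4-jet and mu = 7 give E_7. The Hessian of g at 0 has rank 0. Corank 2; j^3 = u^3 is a perfect cube, so E-series; the 4-jet and mu = 7 give E_7. Both have type E_7, hence right-equivalent.

Yes.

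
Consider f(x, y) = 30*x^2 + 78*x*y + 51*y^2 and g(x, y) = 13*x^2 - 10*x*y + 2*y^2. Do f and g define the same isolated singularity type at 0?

The Hessian of f at 0 has rank 2. Corank 0: nondegenerate Morse point, so A_1. The Hessian of g at 0 has rank 2. Corank 0: nondegenerate Morse point, so A_1. Both have type A_1, hence right-equivalent.

Yes.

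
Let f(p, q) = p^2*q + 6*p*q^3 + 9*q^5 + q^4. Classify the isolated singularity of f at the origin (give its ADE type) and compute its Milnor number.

The Hessian of f at 0 is [[0, 0], [0, 0]] with rank 0, so corank 2. A Groebner basis of the Jacobian ideal J(f) in C{p,q} is {p*q^2, p*q/3 + q^3, p^2 - 4*p*q/3}; counting standard monomials gives mu = 5. Corank 2; j^3 = p^2*q has shape L^2 M (L != M), so D-series; mu = 5 gives D_5.

Type D_5, Milnor number mu = 5.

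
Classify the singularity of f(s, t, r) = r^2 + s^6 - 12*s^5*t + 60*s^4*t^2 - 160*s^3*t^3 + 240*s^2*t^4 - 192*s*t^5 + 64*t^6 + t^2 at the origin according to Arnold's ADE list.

A5

The Hessian of f at 0 is [[0, 0, 0], [0, 2, 0], [0, 0, 2]] with rank 2, so corank 1. A Groebner basis of the Jacobian ideal J(f) in C{s,t,r} is {s^5, t, r}; counting standard monomials gives mu = 5. Corank 1: A-series; mu = 5 gives A_5.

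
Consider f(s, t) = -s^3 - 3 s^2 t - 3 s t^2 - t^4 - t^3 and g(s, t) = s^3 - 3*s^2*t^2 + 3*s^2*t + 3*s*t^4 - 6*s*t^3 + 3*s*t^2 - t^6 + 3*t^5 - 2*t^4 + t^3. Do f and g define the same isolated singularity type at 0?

The Hessian of f at 0 has rank 0. Corank 2; j^3 = -(s + t)^3 is a perfect cube, so E-series; the 4-jet and mu = 6 give E_6. The Hessian of g at 0 has rank 0. Corank 2; j^3 = (s + t)^3 is a perfect cube, so E-series; the 4-jet and mu = 6 give E_6. Both have type E_6, hence right-equivalent.

Yes.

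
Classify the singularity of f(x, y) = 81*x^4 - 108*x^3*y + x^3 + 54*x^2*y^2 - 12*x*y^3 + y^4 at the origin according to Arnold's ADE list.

E_6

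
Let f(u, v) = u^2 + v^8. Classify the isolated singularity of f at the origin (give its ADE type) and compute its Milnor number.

The Hessian of f at 0 is [[2, 0], [0, 0]] with rank 1, so corank 1. A Groebner basis of the Jacobian ideal J(f) in C{u,v} is {v^7, u}; counting standard monomials gives mu = 7. Corank 1: A-series; mu = 7 gives A_7.

Type A_7, Milnor number mu = 7.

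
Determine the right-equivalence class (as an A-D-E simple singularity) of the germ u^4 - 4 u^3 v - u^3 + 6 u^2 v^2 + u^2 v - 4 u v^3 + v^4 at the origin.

The Hessian of f at 0 is [[0, 0], [0, 0]] with rank 0, so corank 2. A Groebner basis of the Jacobian ideal J(f) in C{u,v} is {u*v^2, u*v/4 + v^3, u^2 - u*v}; counting standard monomials gives mu = 5. Corank 2; j^3 = -u^2*(u - v) has shape L^2 M (L != M), so D-series; mu = 5 gives D_5.

D_5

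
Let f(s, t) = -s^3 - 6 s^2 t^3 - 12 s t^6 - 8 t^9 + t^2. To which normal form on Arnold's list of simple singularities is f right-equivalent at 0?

A2

The Hessian of f at 0 is [[0, 0], [0, 2]] with rank 1, so corank 1. A Groebner basis of the Jacobian ideal J(f) in C{s,t} is {s^2, t}; counting standard monomials gives mu = 2. Corank 1: A-series; mu = 2 gives A_2.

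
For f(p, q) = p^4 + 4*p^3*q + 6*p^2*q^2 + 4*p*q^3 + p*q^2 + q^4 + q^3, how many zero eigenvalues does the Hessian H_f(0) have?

2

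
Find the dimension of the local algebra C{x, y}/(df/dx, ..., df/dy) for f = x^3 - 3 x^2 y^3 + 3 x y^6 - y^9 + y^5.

8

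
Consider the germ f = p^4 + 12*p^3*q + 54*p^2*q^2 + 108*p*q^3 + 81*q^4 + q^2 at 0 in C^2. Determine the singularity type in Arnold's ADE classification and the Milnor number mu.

Type A_3, Milnor number mu = 3.

The Hessian of f at 0 has rank 1. Corank 1: A-series; mu = 3 gives A_3.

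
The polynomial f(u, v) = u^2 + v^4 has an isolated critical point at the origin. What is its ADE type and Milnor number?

Type A_3, Milnor number mu = 3.

The Hessian of f at 0 has rank 1. Corank 1: A-series; mu = 3 gives A_3.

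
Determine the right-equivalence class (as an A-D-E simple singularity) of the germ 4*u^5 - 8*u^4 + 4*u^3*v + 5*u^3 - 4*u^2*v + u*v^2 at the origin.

The Hessian of f at 0 has rank 0. Corank 2; j^3 = u*(5*u^2 - 4*u*v + v^2) splits into three distinct lines over C (the quadratic factor has nonzero discriminant), so D_4.

D4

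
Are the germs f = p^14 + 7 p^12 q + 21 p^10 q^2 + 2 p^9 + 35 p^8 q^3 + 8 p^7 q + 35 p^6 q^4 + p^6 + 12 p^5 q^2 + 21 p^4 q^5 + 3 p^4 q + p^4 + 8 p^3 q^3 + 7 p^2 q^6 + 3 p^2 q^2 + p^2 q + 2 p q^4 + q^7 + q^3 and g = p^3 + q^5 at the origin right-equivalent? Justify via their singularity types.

No.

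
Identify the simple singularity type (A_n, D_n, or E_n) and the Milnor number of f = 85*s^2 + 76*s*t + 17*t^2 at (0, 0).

Type A_1, Milnor number mu = 1.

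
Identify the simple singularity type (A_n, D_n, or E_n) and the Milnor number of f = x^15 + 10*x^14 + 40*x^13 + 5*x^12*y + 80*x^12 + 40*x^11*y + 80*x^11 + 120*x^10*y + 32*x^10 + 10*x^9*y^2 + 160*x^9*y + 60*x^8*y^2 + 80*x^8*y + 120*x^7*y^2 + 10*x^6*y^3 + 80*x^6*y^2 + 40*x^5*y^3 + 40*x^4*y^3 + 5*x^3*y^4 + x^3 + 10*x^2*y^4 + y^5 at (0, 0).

The Hessian of f at 0 is [[0, 0], [0, 0]] with rank 0, so corank 2. A Groebner basis of the Jacobian ideal J(f) in C{x,y} is {y^4, x^2}; counting standard monomials gives mu = 8. Corank 2; j^3 = x^3 is a perfect cube, so E-series; the 5-jet and mu = 8 give E_8.

Type E_8, Milnor number mu = 8.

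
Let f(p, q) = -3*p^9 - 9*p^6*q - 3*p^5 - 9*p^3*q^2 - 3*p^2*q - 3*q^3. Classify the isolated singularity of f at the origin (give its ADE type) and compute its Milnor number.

Type D_{4}, Milnor number mu = 4.

The Hessian of f at 0 is [[0, 0], [0, 0]] with rank 0, so corank 2. A Groebner basis of the Jacobian ideal J(f) in C{p,q} is {q^3, p^2 + 3*q^2, p*q}; counting standard monomials gives mu = 4. Corank 2; j^3 = -3*q*(p^2 + q^2) splits into three distinct lines over C (the quadratic factor has nonzero discriminant), so D_4.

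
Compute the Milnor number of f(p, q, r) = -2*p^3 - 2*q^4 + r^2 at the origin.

The Hessian of f at 0 has rank 1. Corank 2; j^3 = -2*p^3 is a perfect cube, so E-series; the 4-jet and mu = 6 give E_6.

6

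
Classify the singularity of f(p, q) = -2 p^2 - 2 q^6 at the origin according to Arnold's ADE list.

A5

The Hessian of f at 0 has rank 1. Corank 1: A-series; mu = 5 gives A_5.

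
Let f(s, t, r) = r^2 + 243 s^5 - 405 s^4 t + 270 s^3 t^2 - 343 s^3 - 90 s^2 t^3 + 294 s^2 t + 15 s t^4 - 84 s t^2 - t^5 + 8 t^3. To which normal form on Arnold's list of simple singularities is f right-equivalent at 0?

The Hessian of f at 0 has rank 1. Corank 2; j^3 = -(7*s - 2*t)^3 is a perfect cube, so E-series; the 5-jet and mu = 8 give E_8.

E8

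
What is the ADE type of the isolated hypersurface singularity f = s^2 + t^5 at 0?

A4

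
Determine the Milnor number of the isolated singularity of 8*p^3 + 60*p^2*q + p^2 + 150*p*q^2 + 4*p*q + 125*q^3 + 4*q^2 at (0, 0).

2

The Hessian of f at 0 has rank 1. Corank 1: A-series; mu = 2 gives A_2.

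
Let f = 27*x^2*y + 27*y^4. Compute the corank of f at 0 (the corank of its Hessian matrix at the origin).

2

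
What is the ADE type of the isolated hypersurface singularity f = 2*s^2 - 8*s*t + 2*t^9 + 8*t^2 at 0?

The Hessian of f at 0 has rank 1. Corank 1: A-series; mu = 8 gives A_8.

A8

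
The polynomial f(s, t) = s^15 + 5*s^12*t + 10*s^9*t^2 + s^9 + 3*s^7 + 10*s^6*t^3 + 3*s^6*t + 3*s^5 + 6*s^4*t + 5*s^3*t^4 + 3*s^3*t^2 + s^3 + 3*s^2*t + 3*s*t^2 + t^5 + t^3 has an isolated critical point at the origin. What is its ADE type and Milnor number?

The Hessian of f at 0 is [[0, 0], [0, 0]] with rank 0, so corank 2. A Groebner basis of the Jacobian ideal J(f) in C{s,t} is {-s^2/2 + s*t^3 - s*t - t^2/2, t^4, s^3 - 3*s*t^2 - 2*t^3, s^2*t + 2*s*t^2 + t^3}; counting standard monomials gives mu = 8. Corank 2; j^3 = (s + t)^3 is a perfect cube, so E-series; the 5-jet and mu = 8 give E_8.

Type E_8, Milnor number mu = 8.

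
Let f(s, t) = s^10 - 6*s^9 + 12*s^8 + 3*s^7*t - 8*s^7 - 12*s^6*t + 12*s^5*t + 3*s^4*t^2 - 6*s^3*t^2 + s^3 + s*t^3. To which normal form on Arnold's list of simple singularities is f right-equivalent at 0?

E_7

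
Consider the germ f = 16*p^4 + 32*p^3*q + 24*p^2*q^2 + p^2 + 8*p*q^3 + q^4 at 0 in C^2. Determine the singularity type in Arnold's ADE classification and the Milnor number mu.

Type A_{3}, Milnor number mu = 3.

The Hessian of f at 0 has rank 1. Corank 1: A-series; mu = 3 gives A_3.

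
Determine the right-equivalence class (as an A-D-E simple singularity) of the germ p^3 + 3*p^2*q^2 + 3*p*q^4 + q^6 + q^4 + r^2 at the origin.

The Hessian of f at 0 is [[0, 0, 0], [0, 0, 0], [0, 0, 2]] with rank 1, so corank 2. A Groebner basis of the Jacobian ideal J(f) in C{p,q,r} is {p^3, p^2*q, p^2/2 + p*q^2, q^3, r}; counting standard monomials gives mu = 6. Corank 2; j^3 = p^3 is a perfect cube, so E-series; the 4-jet and mu = 6 give E_6.

E_{6}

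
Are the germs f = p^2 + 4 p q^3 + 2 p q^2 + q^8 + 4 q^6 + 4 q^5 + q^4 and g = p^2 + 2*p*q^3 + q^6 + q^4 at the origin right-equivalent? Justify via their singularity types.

The Hessian of f at 0 is [[2, 0], [0, 0]] with rank 1, so corank 1. A Groebner basis of the Jacobian ideal J(f) in C{p,q} is {p^3 + p^2/4 + p*q^2/2 - p*q/8 + p/16 + q^2/16, p^2*q - p^2 - 3*p*q^2/2 + p*q/4 - p/8 - q^2/8, p/2 + q^3 + q^2/2}; counting standard monomials gives mu = 7. Corank 1: A-series; mu = 7 gives A_7. The Hessian of g at 0 is [[2, 0], [0, 0]] with rank 1, so corank 1. A Groebner basis of the Jacobian ideal J(g) in C{p,q} is {q^3, p}; counting standard monomials gives mu = 3. Corank 1: A-series; mu = 3 gives A_3. f is A_7 but g is A_3, hence not right-equivalent.

No.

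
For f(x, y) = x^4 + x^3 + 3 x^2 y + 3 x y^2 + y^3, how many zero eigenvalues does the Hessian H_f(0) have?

Hessian at 0 has rank 0.

2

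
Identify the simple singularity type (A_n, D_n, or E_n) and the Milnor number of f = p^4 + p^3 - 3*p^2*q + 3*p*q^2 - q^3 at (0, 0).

Type E6, Milnor number mu = 6.

The Hessian of f at 0 has rank 0. Corank 2; j^3 = (p - q)^3 is a perfect cube, so E-series; the 4-jet and mu = 6 give E_6.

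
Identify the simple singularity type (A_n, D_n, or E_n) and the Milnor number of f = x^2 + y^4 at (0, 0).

Type A3, Milnor number mu = 3.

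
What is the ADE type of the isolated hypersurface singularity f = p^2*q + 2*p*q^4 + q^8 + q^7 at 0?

D9

The Hessian of f at 0 is [[0, 0], [0, 0]] with rank 0, so corank 2. A Groebner basis of the Jacobian ideal J(f) in C{p,q} is {p^2*q^2, 8*p^2*q + p^2 + p*q^3, p*q + q^4, p^3}; counting standard monomials gives mu = 9. Corank 2; j^3 = p^2*q has shape L^2 M (L != M), so D-series; mu = 9 gives D_9.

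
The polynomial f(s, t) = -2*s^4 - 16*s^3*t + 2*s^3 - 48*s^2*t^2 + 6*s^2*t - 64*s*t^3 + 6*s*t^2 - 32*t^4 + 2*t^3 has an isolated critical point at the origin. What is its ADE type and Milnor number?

Type E6, Milnor number mu = 6.

The Hessian of f at 0 has rank 0. Corank 2; j^3 = 2*(s + t)^3 is a perfect cube, so E-series; the 4-jet and mu = 6 give E_6.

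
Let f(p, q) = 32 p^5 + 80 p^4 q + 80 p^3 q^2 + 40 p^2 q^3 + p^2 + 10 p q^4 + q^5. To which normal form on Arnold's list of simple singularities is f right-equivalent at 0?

A_4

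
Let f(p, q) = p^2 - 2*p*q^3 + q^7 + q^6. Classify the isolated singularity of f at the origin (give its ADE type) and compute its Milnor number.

Type A6, Milnor number mu = 6.

The Hessian of f at 0 has rank 1. Corank 1: A-series; mu = 6 gives A_6.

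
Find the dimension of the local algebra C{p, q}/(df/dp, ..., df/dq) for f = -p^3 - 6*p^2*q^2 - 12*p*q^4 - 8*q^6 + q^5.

8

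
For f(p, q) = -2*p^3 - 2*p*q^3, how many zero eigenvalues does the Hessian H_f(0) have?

2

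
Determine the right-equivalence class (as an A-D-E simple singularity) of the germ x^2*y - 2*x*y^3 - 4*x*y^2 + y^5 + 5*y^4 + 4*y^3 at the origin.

D5

The Hessian of f at 0 has rank 0. Corank 2; j^3 = y*(x - 2*y)^2 has shape L^2 M (L != M), so D-series; mu = 5 gives D_5.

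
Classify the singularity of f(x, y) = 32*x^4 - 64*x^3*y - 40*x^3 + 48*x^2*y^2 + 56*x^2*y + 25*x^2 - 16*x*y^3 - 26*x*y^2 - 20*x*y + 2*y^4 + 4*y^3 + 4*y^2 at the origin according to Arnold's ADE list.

A_{3}

The Hessian of f at 0 has rank 1. Corank 1: A-series; mu = 3 gives A_3.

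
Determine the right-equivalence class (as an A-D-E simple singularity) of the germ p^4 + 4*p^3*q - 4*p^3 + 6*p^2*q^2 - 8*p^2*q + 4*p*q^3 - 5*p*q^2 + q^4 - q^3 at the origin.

The Hessian of f at 0 has rank 0. Corank 2; j^3 = -(p + q)*(2*p + q)^2 has shape L^2 M (L != M), so D-series; mu = 5 gives D_5.

D_{5}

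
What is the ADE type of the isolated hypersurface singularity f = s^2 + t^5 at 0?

A_{4}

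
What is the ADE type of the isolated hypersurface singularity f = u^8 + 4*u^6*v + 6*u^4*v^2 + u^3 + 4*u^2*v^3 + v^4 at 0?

E_6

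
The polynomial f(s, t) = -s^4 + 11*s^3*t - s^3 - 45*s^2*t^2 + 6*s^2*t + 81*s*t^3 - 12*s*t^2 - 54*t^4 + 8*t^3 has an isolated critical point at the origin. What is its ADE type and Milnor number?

Type E7, Milnor number mu = 7.

The Hessian of f at 0 has rank 0. Corank 2; j^3 = -(s - 2*t)^3 is a perfect cube, so E-series; the 4-jet and mu = 7 give E_7.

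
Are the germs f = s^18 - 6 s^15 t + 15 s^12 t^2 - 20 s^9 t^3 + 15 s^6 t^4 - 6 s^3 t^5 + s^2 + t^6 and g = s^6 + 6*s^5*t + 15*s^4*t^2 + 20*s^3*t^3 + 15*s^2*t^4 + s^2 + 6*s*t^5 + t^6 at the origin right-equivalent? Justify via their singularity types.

Yes.

The Hessian of f at 0 has rank 1. Corank 1: A-series; mu = 5 gives A_5. The Hessian of g at 0 has rank 1. Corank 1: A-series; mu = 5 gives A_5. Both have type A_5, hence right-equivalent.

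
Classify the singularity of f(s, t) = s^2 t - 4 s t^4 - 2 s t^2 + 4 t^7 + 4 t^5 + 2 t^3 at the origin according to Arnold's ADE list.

D_{4}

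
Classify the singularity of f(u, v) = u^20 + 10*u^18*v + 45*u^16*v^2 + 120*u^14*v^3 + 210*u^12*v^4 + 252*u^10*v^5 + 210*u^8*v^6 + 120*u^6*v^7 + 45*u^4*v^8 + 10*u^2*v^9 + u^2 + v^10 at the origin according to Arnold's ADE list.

A_{9}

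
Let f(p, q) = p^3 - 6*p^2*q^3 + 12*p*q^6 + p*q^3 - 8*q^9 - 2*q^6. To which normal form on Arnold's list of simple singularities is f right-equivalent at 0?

The Hessian of f at 0 has rank 0. Corank 2; j^3 = p^3 is a perfect cube, so E-series; the 4-jet and mu = 7 give E_7.

E_7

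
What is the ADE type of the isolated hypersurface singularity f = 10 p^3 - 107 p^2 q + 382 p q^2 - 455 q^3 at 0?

D4

The Hessian of f at 0 is [[0, 0], [0, 0]] with rank 0, so corank 2. A Groebner basis of the Jacobian ideal J(f) in C{p,q} is {q^3, p^2 - 131*q^2/11, p*q - 38*q^2/11}; counting standard monomials gives mu = 4. Corank 2; j^3 = (2*p - 7*q)*(5*p^2 - 36*p*q + 65*q^2) splits into three distinct lines over C (the quadratic factor has nonzero discriminant), so D_4.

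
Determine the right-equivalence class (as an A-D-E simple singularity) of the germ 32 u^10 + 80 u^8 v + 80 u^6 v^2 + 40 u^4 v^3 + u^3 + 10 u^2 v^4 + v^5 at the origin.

E_{8}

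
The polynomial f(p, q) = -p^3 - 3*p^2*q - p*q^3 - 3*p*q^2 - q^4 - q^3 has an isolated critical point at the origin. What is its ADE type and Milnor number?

The Hessian of f at 0 has rank 0. Corank 2; j^3 = -(p + q)^3 is a perfect cube, so E-series; the 4-jet and mu = 7 give E_7.

Type E_{7}, Milnor number mu = 7.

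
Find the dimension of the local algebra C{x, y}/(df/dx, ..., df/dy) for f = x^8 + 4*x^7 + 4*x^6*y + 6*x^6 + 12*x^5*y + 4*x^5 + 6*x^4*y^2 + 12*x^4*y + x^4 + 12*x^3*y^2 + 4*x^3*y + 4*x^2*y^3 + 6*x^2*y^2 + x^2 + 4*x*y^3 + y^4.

3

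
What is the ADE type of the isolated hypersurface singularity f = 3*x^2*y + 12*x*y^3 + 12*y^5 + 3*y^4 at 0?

D_5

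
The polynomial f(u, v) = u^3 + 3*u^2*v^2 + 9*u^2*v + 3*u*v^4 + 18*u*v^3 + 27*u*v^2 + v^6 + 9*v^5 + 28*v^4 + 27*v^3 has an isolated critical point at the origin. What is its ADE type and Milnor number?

Type E6, Milnor number mu = 6.

The Hessian of f at 0 is [[0, 0], [0, 0]] with rank 0, so corank 2. A Groebner basis of the Jacobian ideal J(f) in C{u,v} is {u^3 + 27*u^2/2 + 81*u*v + 243*v^2/2, u^2*v - 3*u^2 - 18*u*v - 27*v^2, u^2/2 + u*v^2 + 3*u*v + 9*v^2/2, v^3}; counting standard monomials gives mu = 6. Corank 2; j^3 = (u + 3*v)^3 is a perfect cube, so E-series; the 4-jet and mu = 6 give E_6.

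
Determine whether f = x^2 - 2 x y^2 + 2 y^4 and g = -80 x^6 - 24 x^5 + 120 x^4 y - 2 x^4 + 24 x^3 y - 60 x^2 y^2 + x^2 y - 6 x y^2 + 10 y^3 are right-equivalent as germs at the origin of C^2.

The Hessian of f at 0 is [[2, 0], [0, 0]] with rank 1, so corank 1. A Groebner basis of the Jacobian ideal J(f) in C{x,y} is {x^2, x*y, -x + y^2}; counting standard monomials gives mu = 3. Corank 1: A-series; mu = 3 gives A_3. The Hessian of g at 0 is [[0, 0], [0, 0]] with rank 0, so corank 2. A Groebner basis of the Jacobian ideal J(g) in C{x,y} is {y^3, x^2 - 6*y^2, x*y - 3*y^2}; counting standard monomials gives mu = 4. Corank 2; j^3 = y*(x^2 - 6*x*y + 10*y^2) splits into three distinct lines over C (the quadratic factor has nonzero discriminant), so D_4. f is A_3 but g is D_4, hence not right-equivalent.

No.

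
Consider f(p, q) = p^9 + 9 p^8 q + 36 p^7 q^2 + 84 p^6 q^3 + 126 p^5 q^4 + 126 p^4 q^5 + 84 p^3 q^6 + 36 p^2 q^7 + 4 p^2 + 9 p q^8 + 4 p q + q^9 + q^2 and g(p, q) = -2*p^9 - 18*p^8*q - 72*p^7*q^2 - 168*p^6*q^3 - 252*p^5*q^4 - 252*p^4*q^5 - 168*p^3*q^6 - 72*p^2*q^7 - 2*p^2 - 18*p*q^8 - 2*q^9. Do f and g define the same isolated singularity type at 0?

Yes.

The Hessian of f at 0 is [[8, 4], [4, 2]] with rank 1, so corank 1. A Groebner basis of the Jacobian ideal J(f) in C{p,q} is {q^8, p + q/2}; counting standard monomials gives mu = 8. Corank 1: A-series; mu = 8 gives A_8. The Hessian of g at 0 is [[-4, 0], [0, 0]] with rank 1, so corank 1. A Groebner basis of the Jacobian ideal J(g) in C{p,q} is {q^8, p}; counting standard monomials gives mu = 8. Corank 1: A-series; mu = 8 gives A_8. Both have type A_8, hence right-equivalent.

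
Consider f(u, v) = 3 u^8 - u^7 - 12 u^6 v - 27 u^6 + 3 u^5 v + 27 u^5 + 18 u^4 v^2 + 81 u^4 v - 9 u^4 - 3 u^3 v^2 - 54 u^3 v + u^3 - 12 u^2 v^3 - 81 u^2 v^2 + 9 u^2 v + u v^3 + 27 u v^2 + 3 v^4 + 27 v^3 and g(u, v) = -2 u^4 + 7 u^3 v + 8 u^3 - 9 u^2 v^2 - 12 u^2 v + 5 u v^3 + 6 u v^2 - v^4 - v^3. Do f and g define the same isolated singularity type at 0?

The Hessian of f at 0 is [[0, 0], [0, 0]] with rank 0, so corank 2. A Groebner basis of the Jacobian ideal J(f) in C{u,v} is {-u^2/750 - u*v/125 + v^4 - v^3/2250 - 3*v^2/250, u^3 - 122*u^2/125 - 732*u*v/125 + 10003*v^3/375 - 1098*v^2/125, u^2*v + 487*u^2/2250 + 487*u*v/375 - 60263*v^3/6750 + 487*v^2/250, -9*u^2/250 + u*v^2 - 27*u*v/125 + 747*v^3/250 - 81*v^2/250}; counting standard monomials gives mu = 7. Corank 2; j^3 = (u + 3*v)^3 is a perfect cube, so E-series; the 4-jet and mu = 7 give E_7. The Hessian of g at 0 is [[0, 0], [0, 0]] with rank 0, so corank 2. A Groebner basis of the Jacobian ideal J(g) in C{u,v} is {768*u^2 - 768*u*v + v^4 + 8*v^3 + 192*v^2, u^3 - 36*u^2 + 36*u*v - v^3/2 - 9*v^2, u^2*v - 40*u^2 + 40*u*v - 2*v^3/3 - 10*v^2, -32*u^2 + u*v^2 + 32*u*v - 5*v^3/6 - 8*v^2}; counting standard monomials gives mu = 7. Corank 2; j^3 = (2*u - v)^3 is a perfect cube, so E-series; the 4-jet and mu = 7 give E_7. Both have type E_7, hence right-equivalent.

Yes.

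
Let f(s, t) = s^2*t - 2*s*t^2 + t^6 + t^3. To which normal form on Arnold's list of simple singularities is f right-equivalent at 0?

The Hessian of f at 0 has rank 0. Corank 2; j^3 = t*(s - t)^2 has shape L^2 M (L != M), so D-series; mu = 7 gives D_7.

D_7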